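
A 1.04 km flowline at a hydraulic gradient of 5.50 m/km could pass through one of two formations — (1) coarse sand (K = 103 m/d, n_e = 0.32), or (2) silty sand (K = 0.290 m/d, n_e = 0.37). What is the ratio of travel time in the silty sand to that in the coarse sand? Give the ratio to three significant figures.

411

Unit 1 (coarse sand): v = 103×0.0055/0.32 = 1.770 m/d, t = 1040/1.770 = 587.5 d
Unit 2 (silty sand): v = 0.290×0.0055/0.37 = 0.004311 m/d, t = 1040/0.004311 = 241300 d
t(silty sand) / t(coarse sand) = 241300/587.5 = 411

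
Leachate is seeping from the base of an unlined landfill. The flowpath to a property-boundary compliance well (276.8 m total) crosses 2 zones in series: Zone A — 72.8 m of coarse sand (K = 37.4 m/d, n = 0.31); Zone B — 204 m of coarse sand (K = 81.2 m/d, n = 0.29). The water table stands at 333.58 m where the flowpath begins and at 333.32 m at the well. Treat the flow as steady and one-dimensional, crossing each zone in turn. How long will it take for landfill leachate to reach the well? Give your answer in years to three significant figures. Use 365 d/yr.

3.84 years

Total head drop ΔH = 333.58 − 333.32 = 0.26 m
Continuity: the same q passes through each zone, so ΔH = q·Σ(L_j/K_j) — the zones act as resistances in series.
Σ(L/K) = 72.8/37.4 + 204/81.2 = 1.947 + 2.512 = 4.459 d
q = ΔH / Σ(L/K) = 0.26 / 4.459 = 0.05831 m/d (same in every zone)
Zone A: v = q/n = 0.05831/0.31 = 0.1881 m/d → t_A = 72.8/0.1881 = 387.0 d
Zone B: v = q/n = 0.05831/0.29 = 0.2011 m/d → t_B = 204/0.2011 = 1015 d
Total t = 387.0 + 1015 = 1402 d
   = 1402 / 365 = 3.84 yr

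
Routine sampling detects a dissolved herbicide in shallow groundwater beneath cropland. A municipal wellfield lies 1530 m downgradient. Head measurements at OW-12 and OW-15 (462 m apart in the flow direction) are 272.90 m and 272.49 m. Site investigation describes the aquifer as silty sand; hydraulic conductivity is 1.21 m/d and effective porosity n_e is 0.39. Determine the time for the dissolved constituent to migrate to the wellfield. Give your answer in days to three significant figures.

Hydraulic gradient i = (272.90 − 272.49) / 462 = 0.41 / 462 = 8.874e-4
Darcy flux q = K·i = 1.21 × 8.874e-4 = 0.001074 m/d
Seepage velocity v = q / n = 0.001074 / 0.39 = 0.002753 m/d
t = L / v = 1530 / 0.002753 = 555700 d

556000 days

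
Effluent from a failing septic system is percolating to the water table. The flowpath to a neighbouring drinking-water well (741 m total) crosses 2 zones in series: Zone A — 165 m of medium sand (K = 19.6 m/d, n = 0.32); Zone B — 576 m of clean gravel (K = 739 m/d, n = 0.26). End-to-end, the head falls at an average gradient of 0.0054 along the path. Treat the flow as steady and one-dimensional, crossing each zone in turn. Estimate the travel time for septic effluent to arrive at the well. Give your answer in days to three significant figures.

For zones in series the flux q is common to all zones; the equivalent conductivity is the harmonic (thickness-weighted) mean, K_eq = L_total / Σ(L_j/K_j).
Σ(L/K) = 165/19.6 + 576/739 = 8.418 + 0.7794 = 9.198 d
K_eq = L_total / Σ(L/K) = 741 / 9.198 = 80.56 m/d
q = K_eq · i = 80.56 × 0.0054 = 0.4350 m/d (same in every zone)
Zone A: v = q/n = 0.4350/0.32 = 1.359 m/d → t_A = 165/1.359 = 121.4 d
Zone B: v = q/n = 0.4350/0.26 = 1.673 m/d → t_B = 576/1.673 = 344.2 d
Total t = 121.4 + 344.2 = 465.6 d

466 days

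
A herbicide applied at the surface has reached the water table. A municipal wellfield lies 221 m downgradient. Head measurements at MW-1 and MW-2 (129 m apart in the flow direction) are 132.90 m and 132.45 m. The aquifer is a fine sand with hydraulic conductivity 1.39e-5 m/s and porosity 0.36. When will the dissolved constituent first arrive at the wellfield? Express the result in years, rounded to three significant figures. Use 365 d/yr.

Hydraulic gradient i = (132.90 − 132.45) / 129 = 0.45 / 129 = 0.003488
K = 1.39e-5 m/s × 86400 s/d = 1.201 m/d
Darcy flux q = K·i = 1.201 × 0.003488 = 0.004189 m/d
Seepage velocity v = q / n = 0.004189 / 0.36 = 0.01164 m/d
t = L / v = 221 / 0.01164 = 18990 d
   = 18990 / 365 = 52.0 yr

52.0 years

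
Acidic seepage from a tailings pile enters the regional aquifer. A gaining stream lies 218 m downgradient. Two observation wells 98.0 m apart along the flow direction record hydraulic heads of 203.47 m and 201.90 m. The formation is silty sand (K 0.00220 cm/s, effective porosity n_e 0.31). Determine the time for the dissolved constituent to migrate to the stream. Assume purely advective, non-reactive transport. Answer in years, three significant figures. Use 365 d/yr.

6.08 years

Hydraulic gradient i = (203.47 − 201.90) / 98.0 = 1.57 / 98.0 = 0.01602
K = 0.00220 cm/s × 864 = 1.901 m/d
Darcy flux q = K·i = 1.901 × 0.01602 = 0.03045 m/d
v = Ki/n = 1.901·0.01602/0.31 = 0.09823 m/d
t = L / v = 218 / 0.09823 = 2219 d
   = 2219 / 365 = 6.08 yr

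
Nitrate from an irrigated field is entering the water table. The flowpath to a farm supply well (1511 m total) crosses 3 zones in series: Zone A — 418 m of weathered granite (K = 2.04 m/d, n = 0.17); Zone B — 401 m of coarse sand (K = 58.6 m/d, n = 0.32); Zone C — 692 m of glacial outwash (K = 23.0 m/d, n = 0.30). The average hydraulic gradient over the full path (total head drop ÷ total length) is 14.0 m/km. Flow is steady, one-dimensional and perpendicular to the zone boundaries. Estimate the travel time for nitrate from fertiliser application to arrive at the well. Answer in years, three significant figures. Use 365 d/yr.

Continuity: the same q passes through each zone, so ΔH = q·Σ(L_j/K_j) — the zones act as resistances in series.
Σ(L/K) = 418/2.04 + 401/58.6 + 692/23.0 = 204.9 + 6.843 + 30.09 = 241.8 d
K_eq = L_total / Σ(L/K) = 1511 / 241.8 = 6.248 m/d
q = K_eq · i = 6.248 × 0.014 = 0.08747 m/d (same in every zone)
Zone A: v = q/n = 0.08747/0.17 = 0.5146 m/d → t_A = 418/0.5146 = 812.4 d
Zone B: v = q/n = 0.08747/0.32 = 0.2734 m/d → t_B = 401/0.2734 = 1467 d
Zone C: v = q/n = 0.08747/0.30 = 0.2916 m/d → t_C = 692/0.2916 = 2373 d
Total t = 812.4 + 1467 + 2373 = 4653 d
   = 4653 / 365 = 12.7 yr

12.7 years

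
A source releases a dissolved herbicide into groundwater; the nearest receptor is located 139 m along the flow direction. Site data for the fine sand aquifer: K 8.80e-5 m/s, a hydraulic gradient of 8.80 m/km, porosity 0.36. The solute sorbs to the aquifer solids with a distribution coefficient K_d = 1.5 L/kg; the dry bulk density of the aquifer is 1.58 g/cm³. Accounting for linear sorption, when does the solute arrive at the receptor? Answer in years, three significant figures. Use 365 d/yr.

K = 8.80e-5 m/s × 86400 s/d = 7.603 m/d
Darcy flux q = K·i = 7.603 × 0.0088 = 0.06691 m/d
Average linear velocity = 0.06691 / 0.36 = 0.1859 m/d
Retardation R = 1 + ρ_b·K_d/n = 1 + 1.58×1.5/0.36 = 7.583
Contaminant velocity v_c = v/R = 0.1859/7.583 = 0.02451 m/d
t = L/v_c = 139/0.02451 = 5672 d
   = 5672/365 = 15.5 yr

15.5 years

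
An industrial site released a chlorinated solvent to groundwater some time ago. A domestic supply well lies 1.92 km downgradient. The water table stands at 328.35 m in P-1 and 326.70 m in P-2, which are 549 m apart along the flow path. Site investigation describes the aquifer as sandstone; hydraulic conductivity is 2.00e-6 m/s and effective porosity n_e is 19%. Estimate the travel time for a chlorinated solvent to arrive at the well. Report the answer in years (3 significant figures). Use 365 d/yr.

Hydraulic gradient i = (328.35 − 326.70) / 549 = 1.65 / 549 = 0.003005
K = 2.00e-6 m/s × 86400 s/d = 0.1728 m/d
Darcy flux q = K·i = 0.1728 × 0.003005 = 5.193e-4 m/d
v_s = q/n_e = 5.193e-4/0.19 = 0.002733 m/d
L = 1.92 km = 1920 m
t = L / v = 1920 / 0.002733 = 702400 d
   = 702400 / 365 = 1920 yr

1920 years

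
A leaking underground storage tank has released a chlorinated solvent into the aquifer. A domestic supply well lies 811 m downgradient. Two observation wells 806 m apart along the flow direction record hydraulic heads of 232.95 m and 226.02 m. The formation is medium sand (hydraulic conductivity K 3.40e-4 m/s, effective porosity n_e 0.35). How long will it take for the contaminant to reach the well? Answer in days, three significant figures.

1120 days

Hydraulic gradient i = (232.95 − 226.02) / 806 = 6.93 / 806 = 0.008598
K = 3.40e-4 m/s × 86400 s/d = 29.38 m/d
Darcy flux q = K·i = 29.38 × 0.008598 = 0.2526 m/d
Seepage velocity v = q / n = 0.2526 / 0.35 = 0.7216 m/d
t = L / v = 811 / 0.7216 = 1124 d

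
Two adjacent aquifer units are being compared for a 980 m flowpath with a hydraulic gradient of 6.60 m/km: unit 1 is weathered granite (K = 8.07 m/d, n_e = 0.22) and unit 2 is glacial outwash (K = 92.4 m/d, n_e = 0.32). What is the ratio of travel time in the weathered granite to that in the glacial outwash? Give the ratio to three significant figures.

Unit 1 (weathered granite): v = 8.07×0.0066/0.22 = 0.2421 m/d, t = 980/0.2421 = 4048 d
Unit 2 (glacial outwash): v = 92.4×0.0066/0.32 = 1.906 m/d, t = 980/1.906 = 514.2 d
t(weathered granite) / t(glacial outwash) = 4048/514.2 = 7.87

7.87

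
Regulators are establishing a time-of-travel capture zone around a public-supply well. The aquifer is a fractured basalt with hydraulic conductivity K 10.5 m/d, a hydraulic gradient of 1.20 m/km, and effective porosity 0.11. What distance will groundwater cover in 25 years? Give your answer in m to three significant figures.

1050 m

Specific discharge q = 10.5 × 0.0012 = 0.01260 m/d
Average linear velocity = 0.01260 / 0.11 = 0.1145 m/d
T = 25 yr × 365 = 9125 d
L = v × T = 0.1145 × 9125 = 1045 m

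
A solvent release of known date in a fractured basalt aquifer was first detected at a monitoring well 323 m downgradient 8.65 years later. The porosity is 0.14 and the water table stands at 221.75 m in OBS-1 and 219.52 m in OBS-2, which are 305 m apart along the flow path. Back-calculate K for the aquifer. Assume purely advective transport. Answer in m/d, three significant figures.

1.96 m/d

Hydraulic gradient i = (221.75 − 219.52) / 305 = 2.23 / 305 = 0.007311
t = 8.65 years = 3157 d
v = L / t = 323 / 3157 = 0.1023 m/d
K = v · n / i = 0.1023 × 0.14 / 0.007311 = 1.96 m/d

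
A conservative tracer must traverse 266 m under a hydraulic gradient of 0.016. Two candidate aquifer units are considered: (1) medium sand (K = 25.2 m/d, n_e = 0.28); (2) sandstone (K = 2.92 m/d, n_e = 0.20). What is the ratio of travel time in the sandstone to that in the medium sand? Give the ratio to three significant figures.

Unit 1 (medium sand): v = 25.2×0.016/0.28 = 1.440 m/d, t = 266/1.440 = 184.7 d
Unit 2 (sandstone): v = 2.92×0.016/0.20 = 0.2336 m/d, t = 266/0.2336 = 1139 d
t(sandstone) / t(medium sand) = 1139/184.7 = 6.16

6.16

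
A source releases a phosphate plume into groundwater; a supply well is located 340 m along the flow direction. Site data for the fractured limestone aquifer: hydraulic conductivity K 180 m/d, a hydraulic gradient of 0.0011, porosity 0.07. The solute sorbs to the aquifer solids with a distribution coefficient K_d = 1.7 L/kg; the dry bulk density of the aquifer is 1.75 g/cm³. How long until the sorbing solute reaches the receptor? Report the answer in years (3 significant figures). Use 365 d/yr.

14.3 years

Specific discharge q = 180 × 0.0011 = 0.1980 m/d
Average linear velocity = 0.1980 / 0.07 = 2.829 m/d
Retardation R = 1 + ρ_b·K_d/n = 1 + 1.75×1.7/0.07 = 43.50
Contaminant velocity v_c = v/R = 2.829/43.50 = 0.06502 m/d
t = L/v_c = 340/0.06502 = 5229 d
   = 5229/365 = 14.3 yr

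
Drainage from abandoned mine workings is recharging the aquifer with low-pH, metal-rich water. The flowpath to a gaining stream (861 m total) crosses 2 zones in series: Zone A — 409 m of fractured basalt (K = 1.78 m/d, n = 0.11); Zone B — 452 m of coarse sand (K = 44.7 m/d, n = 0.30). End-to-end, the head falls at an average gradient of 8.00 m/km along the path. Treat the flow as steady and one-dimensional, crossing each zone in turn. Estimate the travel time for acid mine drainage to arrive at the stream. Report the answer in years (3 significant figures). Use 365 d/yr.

17.2 years

Continuity: the same q passes through each zone, so ΔH = q·Σ(L_j/K_j) — the zones act as resistances in series.
Σ(L/K) = 409/1.78 + 452/44.7 = 229.8 + 10.11 = 239.9 d
K_eq = L_total / Σ(L/K) = 861 / 239.9 = 3.589 m/d
q = K_eq · i = 3.589 × 0.0080 = 0.02871 m/d (same in every zone)
Zone A: v = q/n = 0.02871/0.11 = 0.2610 m/d → t_A = 409/0.2610 = 1567 d
Zone B: v = q/n = 0.02871/0.30 = 0.09571 m/d → t_B = 452/0.09571 = 4723 d
Total t = 1567 + 4723 = 6289 d
   = 6289 / 365 = 17.2 yr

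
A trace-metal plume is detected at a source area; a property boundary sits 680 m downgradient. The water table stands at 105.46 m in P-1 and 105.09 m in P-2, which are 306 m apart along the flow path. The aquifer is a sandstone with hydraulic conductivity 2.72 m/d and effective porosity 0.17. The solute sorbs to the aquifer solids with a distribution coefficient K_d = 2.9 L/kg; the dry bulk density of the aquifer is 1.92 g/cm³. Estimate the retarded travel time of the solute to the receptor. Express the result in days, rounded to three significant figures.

Hydraulic gradient i = (105.46 − 105.09) / 306 = 0.37 / 306 = 0.001209
q = Ki = 2.72 × 0.001209 = 0.003289 m/d
v = Ki/n = 2.72·0.001209/0.17 = 0.01935 m/d
Retardation R = 1 + ρ_b·K_d/n = 1 + 1.92×2.9/0.17 = 33.75
Contaminant velocity v_c = v/R = 0.01935/33.75 = 5.732e-4 m/d
t = L/v_c = 680/5.732e-4 = 1.186e6 d

1.19e6 days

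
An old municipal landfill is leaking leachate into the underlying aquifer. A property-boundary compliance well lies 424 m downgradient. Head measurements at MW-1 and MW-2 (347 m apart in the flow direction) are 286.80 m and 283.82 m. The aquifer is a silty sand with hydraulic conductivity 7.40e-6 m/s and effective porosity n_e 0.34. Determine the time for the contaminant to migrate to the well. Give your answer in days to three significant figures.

Hydraulic gradient i = (286.80 − 283.82) / 347 = 2.98 / 347 = 0.008588
K = 7.40e-6 m/s × 86400 s/d = 0.6394 m/d
Darcy flux q = K·i = 0.6394 × 0.008588 = 0.005491 m/d
v_s = q/n_e = 0.005491/0.34 = 0.01615 m/d
t = L / v = 424 / 0.01615 = 26260 d

26300 days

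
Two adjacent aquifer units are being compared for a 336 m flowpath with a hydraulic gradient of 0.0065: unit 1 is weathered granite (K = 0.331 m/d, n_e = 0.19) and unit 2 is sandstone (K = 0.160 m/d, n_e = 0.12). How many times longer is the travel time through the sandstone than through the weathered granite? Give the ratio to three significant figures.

1.31

Unit 1 (weathered granite): v = 0.331×0.0065/0.19 = 0.01132 m/d, t = 336/0.01132 = 29670 d
Unit 2 (sandstone): v = 0.160×0.0065/0.12 = 0.008667 m/d, t = 336/0.008667 = 38770 d
t(sandstone) / t(weathered granite) = 38770/29670 = 1.31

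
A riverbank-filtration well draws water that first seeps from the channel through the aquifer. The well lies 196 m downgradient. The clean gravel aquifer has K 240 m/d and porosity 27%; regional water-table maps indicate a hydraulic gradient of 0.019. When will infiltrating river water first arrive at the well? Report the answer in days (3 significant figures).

11.6 days

q = Ki = 240 × 0.019 = 4.560 m/d
Average linear velocity = 4.560 / 0.27 = 16.89 m/d
t = L / v = 196 / 16.89 = 11.61 d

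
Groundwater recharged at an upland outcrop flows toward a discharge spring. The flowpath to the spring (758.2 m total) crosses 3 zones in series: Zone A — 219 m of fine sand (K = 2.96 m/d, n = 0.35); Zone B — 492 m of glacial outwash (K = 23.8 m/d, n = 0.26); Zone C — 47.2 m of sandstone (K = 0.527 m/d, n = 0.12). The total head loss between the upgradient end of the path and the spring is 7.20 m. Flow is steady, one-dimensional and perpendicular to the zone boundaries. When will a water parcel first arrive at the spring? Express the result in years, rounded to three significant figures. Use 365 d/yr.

Steady 1-D flow in series ⇒ the Darcy flux q is identical in every zone and the zone head losses add (resistances L/K in series).
Σ(L/K) = 219/2.96 + 492/23.8 + 47.2/0.527 = 73.99 + 20.67 + 89.56 = 184.2 d
q = ΔH / Σ(L/K) = 7.20 / 184.2 = 0.03908 m/d (same in every zone)
Zone A: v = q/n = 0.03908/0.35 = 0.1117 m/d → t_A = 219/0.1117 = 1961 d
Zone B: v = q/n = 0.03908/0.26 = 0.1503 m/d → t_B = 492/0.1503 = 3273 d
Zone C: v = q/n = 0.03908/0.12 = 0.3257 m/d → t_C = 47.2/0.3257 = 144.9 d
Total t = 1961 + 3273 + 144.9 = 5379 d
   = 5379 / 365 = 14.7 yr

14.7 years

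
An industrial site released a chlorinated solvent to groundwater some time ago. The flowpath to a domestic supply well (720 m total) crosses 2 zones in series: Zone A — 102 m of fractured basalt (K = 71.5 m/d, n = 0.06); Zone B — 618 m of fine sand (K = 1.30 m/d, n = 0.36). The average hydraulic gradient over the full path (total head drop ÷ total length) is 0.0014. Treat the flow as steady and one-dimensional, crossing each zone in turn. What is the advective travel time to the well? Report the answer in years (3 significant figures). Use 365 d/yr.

For zones in series the flux q is common to all zones; the equivalent conductivity is the harmonic (thickness-weighted) mean, K_eq = L_total / Σ(L_j/K_j).
Σ(L/K) = 102/71.5 + 618/1.30 = 1.427 + 475.4 = 476.8 d
K_eq = L_total / Σ(L/K) = 720 / 476.8 = 1.510 m/d
q = K_eq · i = 1.510 × 0.0014 = 0.002114 m/d (same in every zone)
Zone A: v = q/n = 0.002114/0.06 = 0.03523 m/d → t_A = 102/0.03523 = 2895 d
Zone B: v = q/n = 0.002114/0.36 = 0.005872 m/d → t_B = 618/0.005872 = 105200 d
Total t = 2895 + 105200 = 108100 d
   = 108100 / 365 = 296 yr

296 years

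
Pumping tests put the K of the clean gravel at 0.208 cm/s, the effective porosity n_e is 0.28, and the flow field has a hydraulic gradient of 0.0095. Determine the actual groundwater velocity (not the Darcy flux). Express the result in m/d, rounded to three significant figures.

K = 0.208 cm/s × 864 = 179.7 m/d
Specific discharge q = 179.7 × 0.0095 = 1.707 m/d
v_s = q/n_e = 1.707/0.28 = 6.097 m/d

6.10 m/d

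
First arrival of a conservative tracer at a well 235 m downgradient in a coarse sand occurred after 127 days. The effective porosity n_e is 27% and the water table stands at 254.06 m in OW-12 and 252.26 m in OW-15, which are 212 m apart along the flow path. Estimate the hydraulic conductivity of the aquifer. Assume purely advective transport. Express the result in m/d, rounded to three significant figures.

58.8 m/d

Hydraulic gradient i = (254.06 − 252.26) / 212 = 1.80 / 212 = 0.008491
v = L / t = 235 / 127 = 1.850 m/d
K = v · n / i = 1.850 × 0.27 / 0.008491 = 58.8 m/d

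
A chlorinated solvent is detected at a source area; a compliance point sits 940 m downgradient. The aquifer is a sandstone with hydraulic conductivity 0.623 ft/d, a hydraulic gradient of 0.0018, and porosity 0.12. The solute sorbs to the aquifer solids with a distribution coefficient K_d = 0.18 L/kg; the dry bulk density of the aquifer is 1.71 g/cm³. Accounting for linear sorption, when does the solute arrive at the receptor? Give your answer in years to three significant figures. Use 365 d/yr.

3220 years

K = 0.623 ft/d × 0.3048 = 0.1899 m/d
q = Ki = 0.1899 × 0.0018 = 3.418e-4 m/d
Average linear velocity = 3.418e-4 / 0.12 = 0.002848 m/d
Retardation R = 1 + ρ_b·K_d/n = 1 + 1.71×0.18/0.12 = 3.565
Contaminant velocity v_c = v/R = 0.002848/3.565 = 7.990e-4 m/d
t = L/v_c = 940/7.990e-4 = 1.177e6 d
   = 1.177e6/365 = 3220 yr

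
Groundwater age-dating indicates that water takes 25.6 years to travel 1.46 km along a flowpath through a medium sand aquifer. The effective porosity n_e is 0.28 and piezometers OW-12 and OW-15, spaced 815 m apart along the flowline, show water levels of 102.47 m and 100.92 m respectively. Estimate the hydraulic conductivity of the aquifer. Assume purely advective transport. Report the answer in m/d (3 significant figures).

Hydraulic gradient i = (102.47 − 100.92) / 815 = 1.55 / 815 = 0.001902
t = 25.6 years = 9344 d
L = 1.46 km = 1460 m
v = L / t = 1460 / 9344 = 0.1563 m/d
K = v · n / i = 0.1563 × 0.28 / 0.001902 = 23.0 m/d

23.0 m/d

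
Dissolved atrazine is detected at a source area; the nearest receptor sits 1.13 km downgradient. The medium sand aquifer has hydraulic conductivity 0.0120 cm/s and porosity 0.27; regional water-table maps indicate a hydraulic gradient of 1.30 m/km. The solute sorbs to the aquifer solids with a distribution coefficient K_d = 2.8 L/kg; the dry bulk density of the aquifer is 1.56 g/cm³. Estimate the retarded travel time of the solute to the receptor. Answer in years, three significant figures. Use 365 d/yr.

1070 years

K = 0.0120 cm/s × 864 = 10.37 m/d
Specific discharge q = 10.37 × 0.0013 = 0.01348 m/d
Average linear velocity = 0.01348 / 0.27 = 0.04992 m/d
Retardation R = 1 + ρ_b·K_d/n = 1 + 1.56×2.8/0.27 = 17.18
Contaminant velocity v_c = v/R = 0.04992/17.18 = 0.002906 m/d
L = 1.13 km = 1130 m
t = L/v_c = 1130/0.002906 = 388800 d
   = 388800/365 = 1070 yr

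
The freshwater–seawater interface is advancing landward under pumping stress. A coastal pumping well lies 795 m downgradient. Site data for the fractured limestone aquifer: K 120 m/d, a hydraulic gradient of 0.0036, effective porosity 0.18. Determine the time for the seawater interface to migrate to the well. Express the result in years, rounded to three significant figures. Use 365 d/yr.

0.908 years

q = Ki = 120 × 0.0036 = 0.4320 m/d
v_s = q/n_e = 0.4320/0.18 = 2.400 m/d
t = L / v = 795 / 2.400 = 331.3 d
   = 331.3 / 365 = 0.908 yr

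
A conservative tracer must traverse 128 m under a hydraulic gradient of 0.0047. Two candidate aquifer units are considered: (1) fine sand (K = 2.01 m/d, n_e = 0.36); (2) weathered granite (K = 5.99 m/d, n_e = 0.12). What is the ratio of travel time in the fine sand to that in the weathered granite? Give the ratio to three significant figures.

8.94

Unit 1 (fine sand): v = 2.01×0.0047/0.36 = 0.02624 m/d, t = 128/0.02624 = 4878 d
Unit 2 (weathered granite): v = 5.99×0.0047/0.12 = 0.2346 m/d, t = 128/0.2346 = 545.6 d
t(fine sand) / t(weathered granite) = 4878/545.6 = 8.94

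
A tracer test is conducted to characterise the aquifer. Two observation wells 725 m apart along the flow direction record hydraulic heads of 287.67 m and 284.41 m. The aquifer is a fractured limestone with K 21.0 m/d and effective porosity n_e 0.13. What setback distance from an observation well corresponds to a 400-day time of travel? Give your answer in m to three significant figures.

291 m

Hydraulic gradient i = (287.67 − 284.41) / 725 = 3.26 / 725 = 0.004497
q = Ki = 21.0 × 0.004497 = 0.09443 m/d
Average linear velocity = 0.09443 / 0.13 = 0.7264 m/d
L = v × T = 0.7264 × 400 = 290.5 m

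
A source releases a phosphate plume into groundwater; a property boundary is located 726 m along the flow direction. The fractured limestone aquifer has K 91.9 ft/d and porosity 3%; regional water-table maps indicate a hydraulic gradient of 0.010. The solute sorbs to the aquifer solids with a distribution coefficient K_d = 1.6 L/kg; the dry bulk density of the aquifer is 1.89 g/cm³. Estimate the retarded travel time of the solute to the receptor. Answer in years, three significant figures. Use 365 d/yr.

21.7 years

K = 91.9 ft/d × 0.3048 = 28.01 m/d
Specific discharge q = 28.01 × 0.010 = 0.2801 m/d
Average linear velocity = 0.2801 / 0.03 = 9.337 m/d
Retardation R = 1 + ρ_b·K_d/n = 1 + 1.89×1.6/0.03 = 101.8
Contaminant velocity v_c = v/R = 9.337/101.8 = 0.09172 m/d
t = L/v_c = 726/0.09172 = 7915 d
   = 7915/365 = 21.7 yr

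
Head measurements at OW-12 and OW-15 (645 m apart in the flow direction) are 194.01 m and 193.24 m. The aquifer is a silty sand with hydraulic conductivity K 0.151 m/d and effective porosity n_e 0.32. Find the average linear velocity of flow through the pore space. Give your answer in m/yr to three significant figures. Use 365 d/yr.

0.206 m/yr

Hydraulic gradient i = (194.01 − 193.24) / 645 = 0.77 / 645 = 0.001194
Specific discharge q = 0.151 × 0.001194 = 1.803e-4 m/d
v = Ki/n = 0.151·0.001194/0.32 = 5.633e-4 m/d
   = 5.633e-4 × 365 = 0.206 m/yr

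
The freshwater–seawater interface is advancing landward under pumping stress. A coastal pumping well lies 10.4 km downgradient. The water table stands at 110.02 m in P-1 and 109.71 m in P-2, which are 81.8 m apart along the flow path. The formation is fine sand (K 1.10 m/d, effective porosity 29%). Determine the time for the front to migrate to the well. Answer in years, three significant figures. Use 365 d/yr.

Hydraulic gradient i = (110.02 − 109.71) / 81.8 = 0.31 / 81.8 = 0.003790
q = Ki = 1.10 × 0.003790 = 0.004169 m/d
Seepage velocity v = q / n = 0.004169 / 0.29 = 0.01437 m/d
L = 10.4 km = 10400 m
t = L / v = 10400 / 0.01437 = 723500 d
   = 723500 / 365 = 1980 yr

1980 years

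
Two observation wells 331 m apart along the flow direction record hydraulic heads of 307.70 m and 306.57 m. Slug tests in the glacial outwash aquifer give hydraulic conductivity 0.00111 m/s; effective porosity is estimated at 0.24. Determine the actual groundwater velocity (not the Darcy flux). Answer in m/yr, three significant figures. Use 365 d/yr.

Hydraulic gradient i = (307.70 − 306.57) / 331 = 1.13 / 331 = 0.003414
K = 0.00111 m/s × 86400 s/d = 95.90 m/d
Darcy flux q = K·i = 95.90 × 0.003414 = 0.3274 m/d
v = Ki/n = 95.90·0.003414/0.24 = 1.364 m/d
   = 1.364 × 365 = 498 m/yr

498 m/yr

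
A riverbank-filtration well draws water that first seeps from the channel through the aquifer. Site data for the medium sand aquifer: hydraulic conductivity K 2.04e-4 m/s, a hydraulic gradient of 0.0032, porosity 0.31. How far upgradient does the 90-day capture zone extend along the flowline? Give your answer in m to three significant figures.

K = 2.04e-4 m/s × 86400 s/d = 17.63 m/d
Darcy flux q = K·i = 17.63 × 0.0032 = 0.05640 m/d
Average linear velocity = 0.05640 / 0.31 = 0.1819 m/d
L = v × T = 0.1819 × 90 = 16.37 m

16.4 m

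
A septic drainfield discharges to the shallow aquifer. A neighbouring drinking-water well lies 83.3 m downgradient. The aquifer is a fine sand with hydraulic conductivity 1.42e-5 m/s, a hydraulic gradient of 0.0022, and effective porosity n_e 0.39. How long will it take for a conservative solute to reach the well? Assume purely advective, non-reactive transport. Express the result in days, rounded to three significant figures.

12000 days

K = 1.42e-5 m/s × 86400 s/d = 1.227 m/d
q = Ki = 1.227 × 0.0022 = 0.002699 m/d
Average linear velocity = 0.002699 / 0.39 = 0.006921 m/d
t = L / v = 83.3 / 0.006921 = 12040 d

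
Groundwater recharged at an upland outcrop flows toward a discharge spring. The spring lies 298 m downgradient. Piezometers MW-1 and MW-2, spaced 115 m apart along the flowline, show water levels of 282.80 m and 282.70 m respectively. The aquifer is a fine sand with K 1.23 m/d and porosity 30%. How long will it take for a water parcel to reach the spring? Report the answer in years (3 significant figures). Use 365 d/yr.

229 years

Hydraulic gradient i = (282.80 − 282.70) / 115 = 0.10 / 115 = 8.696e-4
q = Ki = 1.23 × 8.696e-4 = 0.001070 m/d
Seepage velocity v = q / n = 0.001070 / 0.30 = 0.003565 m/d
t = L / v = 298 / 0.003565 = 83590 d
   = 83590 / 365 = 229 yr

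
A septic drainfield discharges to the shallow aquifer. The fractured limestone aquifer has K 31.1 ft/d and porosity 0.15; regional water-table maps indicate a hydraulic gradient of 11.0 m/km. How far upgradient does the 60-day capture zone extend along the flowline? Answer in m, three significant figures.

K = 31.1 ft/d × 0.3048 = 9.479 m/d
Specific discharge q = 9.479 × 0.011 = 0.1043 m/d
Average linear velocity = 0.1043 / 0.15 = 0.6951 m/d
L = v × T = 0.6951 × 60 = 41.71 m

41.7 m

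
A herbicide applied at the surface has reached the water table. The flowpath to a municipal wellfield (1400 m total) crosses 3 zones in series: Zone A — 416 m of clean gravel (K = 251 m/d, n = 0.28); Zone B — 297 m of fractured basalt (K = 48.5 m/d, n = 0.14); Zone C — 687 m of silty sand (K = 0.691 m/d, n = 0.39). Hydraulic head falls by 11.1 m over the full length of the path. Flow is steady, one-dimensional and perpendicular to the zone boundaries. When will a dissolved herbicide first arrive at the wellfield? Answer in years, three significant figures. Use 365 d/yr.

Continuity: the same q passes through each zone, so ΔH = q·Σ(L_j/K_j) — the zones act as resistances in series.
Σ(L/K) = 416/251 + 297/48.5 + 687/0.691 = 1.657 + 6.124 + 994.2 = 1002 d
q = ΔH / Σ(L/K) = 11.1 / 1002 = 0.01108 m/d (same in every zone)
Zone A: v = q/n = 0.01108/0.28 = 0.03956 m/d → t_A = 416/0.03956 = 10510 d
Zone B: v = q/n = 0.01108/0.14 = 0.07913 m/d → t_B = 297/0.07913 = 3753 d
Zone C: v = q/n = 0.01108/0.39 = 0.02840 m/d → t_C = 687/0.02840 = 24190 d
Total t = 10510 + 3753 + 24190 = 38450 d
   = 38450 / 365 = 105 yr

105 years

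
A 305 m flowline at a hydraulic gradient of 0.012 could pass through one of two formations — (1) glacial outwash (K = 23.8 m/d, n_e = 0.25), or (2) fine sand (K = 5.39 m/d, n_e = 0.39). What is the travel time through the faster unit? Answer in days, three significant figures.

Unit 1 (glacial outwash): v = 23.8×0.012/0.25 = 1.142 m/d, t = 305/1.142 = 267.0 d
Unit 2 (fine sand): v = 5.39×0.012/0.39 = 0.1658 m/d, t = 305/0.1658 = 1839 d
Faster unit: t = 267 d

267 days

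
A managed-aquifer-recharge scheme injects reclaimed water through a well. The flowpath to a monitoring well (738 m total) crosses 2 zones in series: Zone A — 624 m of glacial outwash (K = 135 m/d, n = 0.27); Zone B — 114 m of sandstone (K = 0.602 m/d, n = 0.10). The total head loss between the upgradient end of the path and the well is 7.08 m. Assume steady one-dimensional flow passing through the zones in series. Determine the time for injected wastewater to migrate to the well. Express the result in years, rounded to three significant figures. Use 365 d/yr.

13.5 years

Continuity: the same q passes through each zone, so ΔH = q·Σ(L_j/K_j) — the zones act as resistances in series.
Σ(L/K) = 624/135 + 114/0.602 = 4.622 + 189.4 = 194.0 d
q = ΔH / Σ(L/K) = 7.08 / 194.0 = 0.03650 m/d (same in every zone)
Zone A: v = q/n = 0.03650/0.27 = 0.1352 m/d → t_A = 624/0.1352 = 4616 d
Zone B: v = q/n = 0.03650/0.10 = 0.3650 m/d → t_B = 114/0.3650 = 312.4 d
Total t = 4616 + 312.4 = 4929 d
   = 4929 / 365 = 13.5 yr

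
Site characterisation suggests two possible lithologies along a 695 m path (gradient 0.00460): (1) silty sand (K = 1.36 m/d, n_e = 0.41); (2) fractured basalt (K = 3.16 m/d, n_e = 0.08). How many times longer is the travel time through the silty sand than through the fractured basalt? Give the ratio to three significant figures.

11.9

Unit 1 (silty sand): v = 1.36×0.0046/0.41 = 0.01526 m/d, t = 695/0.01526 = 45550 d
Unit 2 (fractured basalt): v = 3.16×0.0046/0.08 = 0.1817 m/d, t = 695/0.1817 = 3825 d
t(silty sand) / t(fractured basalt) = 45550/3825 = 11.9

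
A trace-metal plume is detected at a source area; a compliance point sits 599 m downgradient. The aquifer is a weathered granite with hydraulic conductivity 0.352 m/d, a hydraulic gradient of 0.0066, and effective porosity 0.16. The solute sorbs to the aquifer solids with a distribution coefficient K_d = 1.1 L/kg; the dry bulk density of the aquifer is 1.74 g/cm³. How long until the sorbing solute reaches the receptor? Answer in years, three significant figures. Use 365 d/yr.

1470 years

q = Ki = 0.352 × 0.0066 = 0.002323 m/d
Seepage velocity v = q / n = 0.002323 / 0.16 = 0.01452 m/d
Retardation R = 1 + ρ_b·K_d/n = 1 + 1.74×1.1/0.16 = 12.96
Contaminant velocity v_c = v/R = 0.01452/12.96 = 0.001120 m/d
t = L/v_c = 599/0.001120 = 534700 d
   = 534700/365 = 1470 yr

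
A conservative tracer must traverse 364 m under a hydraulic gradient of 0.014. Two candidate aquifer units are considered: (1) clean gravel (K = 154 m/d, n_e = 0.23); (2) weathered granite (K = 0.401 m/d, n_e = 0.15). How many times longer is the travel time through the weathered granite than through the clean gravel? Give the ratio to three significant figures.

250

Unit 1 (clean gravel): v = 154×0.014/0.23 = 9.374 m/d, t = 364/9.374 = 38.83 d
Unit 2 (weathered granite): v = 0.401×0.014/0.15 = 0.03743 m/d, t = 364/0.03743 = 9726 d
t(weathered granite) / t(clean gravel) = 9726/38.83 = 250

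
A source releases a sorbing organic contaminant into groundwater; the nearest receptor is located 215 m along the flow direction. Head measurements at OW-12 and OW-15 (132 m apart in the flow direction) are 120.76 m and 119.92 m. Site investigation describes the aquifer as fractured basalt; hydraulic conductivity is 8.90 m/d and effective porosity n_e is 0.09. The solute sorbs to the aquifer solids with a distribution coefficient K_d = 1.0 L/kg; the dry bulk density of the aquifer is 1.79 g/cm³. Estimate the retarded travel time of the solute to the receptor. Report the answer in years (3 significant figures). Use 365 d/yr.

19.6 years

Hydraulic gradient i = (120.76 − 119.92) / 132 = 0.84 / 132 = 0.006364
Darcy flux q = K·i = 8.90 × 0.006364 = 0.05664 m/d
Average linear velocity = 0.05664 / 0.09 = 0.6293 m/d
Retardation R = 1 + ρ_b·K_d/n = 1 + 1.79×1.0/0.09 = 20.89
Contaminant velocity v_c = v/R = 0.6293/20.89 = 0.03013 m/d
t = L/v_c = 215/0.03013 = 7137 d
   = 7137/365 = 19.6 yr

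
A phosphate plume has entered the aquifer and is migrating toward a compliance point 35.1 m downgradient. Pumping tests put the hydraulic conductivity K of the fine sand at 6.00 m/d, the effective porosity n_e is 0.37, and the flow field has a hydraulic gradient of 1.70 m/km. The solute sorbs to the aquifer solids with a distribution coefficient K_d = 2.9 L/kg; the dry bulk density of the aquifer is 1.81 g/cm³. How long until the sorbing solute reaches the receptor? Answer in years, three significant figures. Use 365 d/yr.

53.0 years

Darcy flux q = K·i = 6.00 × 0.0017 = 0.01020 m/d
Seepage velocity v = q / n = 0.01020 / 0.37 = 0.02757 m/d
Retardation R = 1 + ρ_b·K_d/n = 1 + 1.81×2.9/0.37 = 15.19
Contaminant velocity v_c = v/R = 0.02757/15.19 = 0.001815 m/d
t = L/v_c = 35.1/0.001815 = 19340 d
   = 19340/365 = 53.0 yr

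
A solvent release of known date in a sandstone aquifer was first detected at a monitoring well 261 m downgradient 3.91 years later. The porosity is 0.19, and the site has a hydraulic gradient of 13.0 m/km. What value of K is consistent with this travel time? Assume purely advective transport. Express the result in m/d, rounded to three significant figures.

2.67 m/d

t = 3.91 years = 1427 d
v = L / t = 261 / 1427 = 0.1829 m/d
K = v · n / i = 0.1829 × 0.19 / 0.013 = 2.67 m/d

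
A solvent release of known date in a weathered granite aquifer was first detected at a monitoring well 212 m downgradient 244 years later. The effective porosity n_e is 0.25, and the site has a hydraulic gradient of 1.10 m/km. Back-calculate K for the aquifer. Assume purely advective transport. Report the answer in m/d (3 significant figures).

t = 244 years = 89060 d
v = L / t = 212 / 89060 = 0.002380 m/d
K = v · n / i = 0.002380 × 0.25 / 0.0011 = 0.541 m/d

0.541 m/d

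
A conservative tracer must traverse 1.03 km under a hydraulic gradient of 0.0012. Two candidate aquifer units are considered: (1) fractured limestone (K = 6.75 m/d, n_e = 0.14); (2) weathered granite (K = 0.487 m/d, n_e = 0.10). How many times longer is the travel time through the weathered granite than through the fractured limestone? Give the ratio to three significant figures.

9.90

Unit 1 (fractured limestone): v = 6.75×0.0012/0.14 = 0.05786 m/d, t = 1030/0.05786 = 17800 d
Unit 2 (weathered granite): v = 0.487×0.0012/0.10 = 0.005844 m/d, t = 1030/0.005844 = 176200 d
t(weathered granite) / t(fractured limestone) = 176200/17800 = 9.90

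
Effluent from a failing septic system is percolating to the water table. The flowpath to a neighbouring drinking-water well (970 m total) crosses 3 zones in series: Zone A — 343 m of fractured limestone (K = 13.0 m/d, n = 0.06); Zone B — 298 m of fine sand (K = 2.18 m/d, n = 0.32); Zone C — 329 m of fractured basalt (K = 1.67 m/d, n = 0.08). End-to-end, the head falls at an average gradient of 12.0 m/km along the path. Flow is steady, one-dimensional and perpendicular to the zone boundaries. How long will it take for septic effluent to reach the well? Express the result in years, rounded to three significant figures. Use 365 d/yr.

12.1 years

Steady 1-D flow in series ⇒ the Darcy flux q is identical in every zone and the zone head losses add (resistances L/K in series).
Σ(L/K) = 343/13.0 + 298/2.18 + 329/1.67 = 26.38 + 136.7 + 197.0 = 360.1 d
K_eq = L_total / Σ(L/K) = 970 / 360.1 = 2.694 m/d
q = K_eq · i = 2.694 × 0.012 = 0.03233 m/d (same in every zone)
Zone A: v = q/n = 0.03233/0.06 = 0.5388 m/d → t_A = 343/0.5388 = 636.7 d
Zone B: v = q/n = 0.03233/0.32 = 0.1010 m/d → t_B = 298/0.1010 = 2950 d
Zone C: v = q/n = 0.03233/0.08 = 0.4041 m/d → t_C = 329/0.4041 = 814.2 d
Total t = 636.7 + 2950 + 814.2 = 4401 d
   = 4401 / 365 = 12.1 yr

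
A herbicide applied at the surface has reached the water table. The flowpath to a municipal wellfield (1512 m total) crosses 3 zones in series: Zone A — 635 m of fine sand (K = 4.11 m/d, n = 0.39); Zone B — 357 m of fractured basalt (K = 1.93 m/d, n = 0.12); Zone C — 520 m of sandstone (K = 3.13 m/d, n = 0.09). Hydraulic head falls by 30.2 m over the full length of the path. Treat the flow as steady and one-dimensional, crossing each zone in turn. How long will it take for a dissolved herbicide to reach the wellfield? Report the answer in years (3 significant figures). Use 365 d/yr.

Continuity: the same q passes through each zone, so ΔH = q·Σ(L_j/K_j) — the zones act as resistances in series.
Σ(L/K) = 635/4.11 + 357/1.93 + 520/3.13 = 154.5 + 185.0 + 166.1 = 505.6 d
q = ΔH / Σ(L/K) = 30.2 / 505.6 = 0.05973 m/d (same in every zone)
Zone A: v = q/n = 0.05973/0.39 = 0.1532 m/d → t_A = 635/0.1532 = 4146 d
Zone B: v = q/n = 0.05973/0.12 = 0.4977 m/d → t_B = 357/0.4977 = 717.2 d
Zone C: v = q/n = 0.05973/0.09 = 0.6637 m/d → t_C = 520/0.6637 = 783.5 d
Total t = 4146 + 717.2 + 783.5 = 5647 d
   = 5647 / 365 = 15.5 yr

15.5 years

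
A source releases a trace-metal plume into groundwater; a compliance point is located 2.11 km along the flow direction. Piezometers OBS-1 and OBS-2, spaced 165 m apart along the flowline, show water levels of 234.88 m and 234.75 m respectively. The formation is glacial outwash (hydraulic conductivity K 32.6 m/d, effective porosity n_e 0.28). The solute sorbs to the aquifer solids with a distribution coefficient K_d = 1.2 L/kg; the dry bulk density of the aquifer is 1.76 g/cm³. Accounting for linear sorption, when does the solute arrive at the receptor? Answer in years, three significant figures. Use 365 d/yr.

538 years

Hydraulic gradient i = (234.88 − 234.75) / 165 = 0.13 / 165 = 7.879e-4
q = Ki = 32.6 × 7.879e-4 = 0.02568 m/d
v_s = q/n_e = 0.02568/0.28 = 0.09173 m/d
Retardation R = 1 + ρ_b·K_d/n = 1 + 1.76×1.2/0.28 = 8.543
Contaminant velocity v_c = v/R = 0.09173/8.543 = 0.01074 m/d
L = 2.11 km = 2110 m
t = L/v_c = 2110/0.01074 = 196500 d
   = 196500/365 = 538 yr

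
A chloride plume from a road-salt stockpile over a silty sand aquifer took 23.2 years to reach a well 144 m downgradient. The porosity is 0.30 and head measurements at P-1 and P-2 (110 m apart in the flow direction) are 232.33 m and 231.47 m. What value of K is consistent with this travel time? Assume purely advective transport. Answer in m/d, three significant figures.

0.653 m/d

Hydraulic gradient i = (232.33 − 231.47) / 110 = 0.86 / 110 = 0.007818
t = 23.2 years = 8468 d
v = L / t = 144 / 8468 = 0.01701 m/d
K = v · n / i = 0.01701 × 0.30 / 0.007818 = 0.653 m/d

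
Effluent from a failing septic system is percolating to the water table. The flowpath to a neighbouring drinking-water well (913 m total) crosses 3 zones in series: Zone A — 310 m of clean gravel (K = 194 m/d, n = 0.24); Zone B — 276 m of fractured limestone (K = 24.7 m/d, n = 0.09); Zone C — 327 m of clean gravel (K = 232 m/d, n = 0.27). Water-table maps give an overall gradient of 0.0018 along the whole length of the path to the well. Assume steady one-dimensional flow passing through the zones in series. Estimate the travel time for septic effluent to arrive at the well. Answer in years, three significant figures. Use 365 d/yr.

Steady 1-D flow in series ⇒ the Darcy flux q is identical in every zone and the zone head losses add (resistances L/K in series).
Σ(L/K) = 310/194 + 276/24.7 + 327/232 = 1.598 + 11.17 + 1.409 = 14.18 d
K_eq = L_total / Σ(L/K) = 913 / 14.18 = 64.38 m/d
q = K_eq · i = 64.38 × 0.0018 = 0.1159 m/d (same in every zone)
Zone A: v = q/n = 0.1159/0.24 = 0.4828 m/d → t_A = 310/0.4828 = 642.0 d
Zone B: v = q/n = 0.1159/0.09 = 1.288 m/d → t_B = 276/1.288 = 214.4 d
Zone C: v = q/n = 0.1159/0.27 = 0.4292 m/d → t_C = 327/0.4292 = 761.9 d
Total t = 642.0 + 214.4 + 761.9 = 1618 d
   = 1618 / 365 = 4.43 yr

4.43 years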